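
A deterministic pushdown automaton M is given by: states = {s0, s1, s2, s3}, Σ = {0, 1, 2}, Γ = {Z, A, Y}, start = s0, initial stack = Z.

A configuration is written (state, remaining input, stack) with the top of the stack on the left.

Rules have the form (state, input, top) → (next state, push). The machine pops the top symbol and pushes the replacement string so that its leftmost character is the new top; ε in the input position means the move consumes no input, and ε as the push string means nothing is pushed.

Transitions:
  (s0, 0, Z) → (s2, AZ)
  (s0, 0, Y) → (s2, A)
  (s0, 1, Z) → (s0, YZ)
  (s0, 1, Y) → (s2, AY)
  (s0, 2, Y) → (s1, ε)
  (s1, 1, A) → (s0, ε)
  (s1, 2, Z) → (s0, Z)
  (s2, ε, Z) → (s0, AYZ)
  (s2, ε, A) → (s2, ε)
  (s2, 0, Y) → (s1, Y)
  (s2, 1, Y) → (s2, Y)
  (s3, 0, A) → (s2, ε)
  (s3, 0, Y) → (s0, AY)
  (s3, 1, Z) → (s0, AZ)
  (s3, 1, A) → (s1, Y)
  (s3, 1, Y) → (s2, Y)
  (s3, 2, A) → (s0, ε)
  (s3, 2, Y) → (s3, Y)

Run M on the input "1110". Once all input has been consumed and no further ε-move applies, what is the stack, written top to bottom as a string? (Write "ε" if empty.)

(s0, 1110, Z)
  read 1, top Z: go to s0, push YZ → (s0, 110, YZ)
  read 1, top Y: go to s2, push AY → (s2, 10, AYZ)
  ε-move, top A: go to s2, push ε → (s2, 10, YZ)
  read 1, top Y: go to s2, push Y → (s2, 0, YZ)
  read 0, top Y: go to s1, push Y → (s1, ε, YZ)
All input consumed in state s1 with stack YZ.

YZ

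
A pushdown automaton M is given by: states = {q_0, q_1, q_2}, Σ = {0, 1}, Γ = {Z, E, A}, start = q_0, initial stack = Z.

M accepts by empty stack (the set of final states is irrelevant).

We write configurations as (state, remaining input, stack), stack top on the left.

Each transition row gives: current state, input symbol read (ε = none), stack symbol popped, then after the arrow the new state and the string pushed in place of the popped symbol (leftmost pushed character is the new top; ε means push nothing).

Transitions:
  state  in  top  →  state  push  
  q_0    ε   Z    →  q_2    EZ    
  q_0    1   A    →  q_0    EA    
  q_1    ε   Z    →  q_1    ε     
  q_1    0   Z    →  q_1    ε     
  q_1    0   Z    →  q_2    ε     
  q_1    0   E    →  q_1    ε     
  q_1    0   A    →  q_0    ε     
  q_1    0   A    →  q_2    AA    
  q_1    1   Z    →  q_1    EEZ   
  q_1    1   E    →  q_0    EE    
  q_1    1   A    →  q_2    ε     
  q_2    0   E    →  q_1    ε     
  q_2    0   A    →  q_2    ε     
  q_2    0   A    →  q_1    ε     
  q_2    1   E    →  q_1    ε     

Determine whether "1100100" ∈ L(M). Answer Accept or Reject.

One accepting computation: (q_0, 1100100, Z) ⊢ (q_2, 1100100, EZ) ⊢ (q_1, 100100, Z) ⊢ (q_1, 00100, EEZ) ⊢ (q_1, 0100, EZ) ⊢ (q_1, 100, Z) ⊢ (q_1, 00, EEZ) ⊢ (q_1, 0, EZ) ⊢ (q_1, ε, Z) ⊢ (q_1, ε, ε)
All input consumed and the stack is empty.

Accept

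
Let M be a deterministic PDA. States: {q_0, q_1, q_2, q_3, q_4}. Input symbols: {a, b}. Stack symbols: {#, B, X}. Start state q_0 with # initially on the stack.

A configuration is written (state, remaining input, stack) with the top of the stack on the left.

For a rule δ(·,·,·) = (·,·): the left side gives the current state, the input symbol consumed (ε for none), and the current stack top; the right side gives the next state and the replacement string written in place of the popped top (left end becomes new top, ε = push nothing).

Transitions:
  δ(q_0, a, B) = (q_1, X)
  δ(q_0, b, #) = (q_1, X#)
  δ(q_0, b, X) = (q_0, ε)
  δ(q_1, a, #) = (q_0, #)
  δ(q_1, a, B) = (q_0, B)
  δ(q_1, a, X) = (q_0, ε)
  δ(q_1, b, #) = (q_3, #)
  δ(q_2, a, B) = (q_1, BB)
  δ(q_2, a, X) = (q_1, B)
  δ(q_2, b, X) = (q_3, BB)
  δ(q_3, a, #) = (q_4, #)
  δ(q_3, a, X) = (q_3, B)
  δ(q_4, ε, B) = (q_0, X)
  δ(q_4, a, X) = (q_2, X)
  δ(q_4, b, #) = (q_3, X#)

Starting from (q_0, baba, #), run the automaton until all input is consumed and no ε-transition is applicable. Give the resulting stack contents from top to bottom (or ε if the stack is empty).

(q_0, baba, #)
  read b, top #: go to q_1, push X# → (q_1, aba, X#)
  read a, top X: go to q_0, push ε → (q_0, ba, #)
  read b, top #: go to q_1, push X# → (q_1, a, X#)
  read a, top X: go to q_0, push ε → (q_0, ε, #)
All input consumed in state q_0 with stack #.

#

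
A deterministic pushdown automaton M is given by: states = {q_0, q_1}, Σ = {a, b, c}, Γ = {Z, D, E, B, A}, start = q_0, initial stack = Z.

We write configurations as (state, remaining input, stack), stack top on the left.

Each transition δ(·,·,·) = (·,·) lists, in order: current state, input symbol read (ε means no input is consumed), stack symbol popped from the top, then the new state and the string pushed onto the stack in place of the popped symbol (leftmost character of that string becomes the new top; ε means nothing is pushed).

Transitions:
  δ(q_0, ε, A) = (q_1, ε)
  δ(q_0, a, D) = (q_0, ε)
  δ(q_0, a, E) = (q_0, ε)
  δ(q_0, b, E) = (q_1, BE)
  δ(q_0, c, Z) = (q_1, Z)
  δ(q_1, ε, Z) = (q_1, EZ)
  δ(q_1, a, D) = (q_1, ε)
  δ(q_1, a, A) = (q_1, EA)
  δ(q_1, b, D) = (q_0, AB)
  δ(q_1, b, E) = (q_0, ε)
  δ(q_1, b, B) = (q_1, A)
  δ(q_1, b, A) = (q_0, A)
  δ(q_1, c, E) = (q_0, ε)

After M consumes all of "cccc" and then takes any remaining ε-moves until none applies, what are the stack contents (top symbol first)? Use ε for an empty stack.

(q_0, cccc, Z)
  read c, top Z: go to q_1, push Z → (q_1, ccc, Z)
  ε-move, top Z: go to q_1, push EZ → (q_1, ccc, EZ)
  read c, top E: go to q_0, push ε → (q_0, cc, Z)
  read c, top Z: go to q_1, push Z → (q_1, c, Z)
  ε-move, top Z: go to q_1, push EZ → (q_1, c, EZ)
  read c, top E: go to q_0, push ε → (q_0, ε, Z)
All input consumed in state q_0 with stack Z.

Z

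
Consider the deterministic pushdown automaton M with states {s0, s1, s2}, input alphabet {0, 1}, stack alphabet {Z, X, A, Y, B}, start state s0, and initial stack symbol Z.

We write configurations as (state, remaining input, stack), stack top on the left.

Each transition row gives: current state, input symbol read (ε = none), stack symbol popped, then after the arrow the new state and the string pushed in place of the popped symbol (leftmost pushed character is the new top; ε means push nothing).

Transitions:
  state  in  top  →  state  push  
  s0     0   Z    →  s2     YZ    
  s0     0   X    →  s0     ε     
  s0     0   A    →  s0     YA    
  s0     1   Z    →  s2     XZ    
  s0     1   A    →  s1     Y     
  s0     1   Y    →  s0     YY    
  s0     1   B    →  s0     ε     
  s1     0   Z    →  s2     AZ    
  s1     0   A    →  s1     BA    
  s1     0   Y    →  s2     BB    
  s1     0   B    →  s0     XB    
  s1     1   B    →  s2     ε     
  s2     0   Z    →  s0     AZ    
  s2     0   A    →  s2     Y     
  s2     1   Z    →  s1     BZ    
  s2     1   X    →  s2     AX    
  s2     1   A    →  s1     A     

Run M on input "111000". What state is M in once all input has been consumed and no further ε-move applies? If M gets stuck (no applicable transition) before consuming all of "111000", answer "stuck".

s0

(s0, 111000, Z)
  read 1, top Z: go to s2, push XZ → (s2, 11000, XZ)
  read 1, top X: go to s2, push AX → (s2, 1000, AXZ)
  read 1, top A: go to s1, push A → (s1, 000, AXZ)
  read 0, top A: go to s1, push BA → (s1, 00, BAXZ)
  read 0, top B: go to s0, push XB → (s0, 0, XBAXZ)
  read 0, top X: go to s0, push ε → (s0, ε, BAXZ)
All input consumed; M is in state s0.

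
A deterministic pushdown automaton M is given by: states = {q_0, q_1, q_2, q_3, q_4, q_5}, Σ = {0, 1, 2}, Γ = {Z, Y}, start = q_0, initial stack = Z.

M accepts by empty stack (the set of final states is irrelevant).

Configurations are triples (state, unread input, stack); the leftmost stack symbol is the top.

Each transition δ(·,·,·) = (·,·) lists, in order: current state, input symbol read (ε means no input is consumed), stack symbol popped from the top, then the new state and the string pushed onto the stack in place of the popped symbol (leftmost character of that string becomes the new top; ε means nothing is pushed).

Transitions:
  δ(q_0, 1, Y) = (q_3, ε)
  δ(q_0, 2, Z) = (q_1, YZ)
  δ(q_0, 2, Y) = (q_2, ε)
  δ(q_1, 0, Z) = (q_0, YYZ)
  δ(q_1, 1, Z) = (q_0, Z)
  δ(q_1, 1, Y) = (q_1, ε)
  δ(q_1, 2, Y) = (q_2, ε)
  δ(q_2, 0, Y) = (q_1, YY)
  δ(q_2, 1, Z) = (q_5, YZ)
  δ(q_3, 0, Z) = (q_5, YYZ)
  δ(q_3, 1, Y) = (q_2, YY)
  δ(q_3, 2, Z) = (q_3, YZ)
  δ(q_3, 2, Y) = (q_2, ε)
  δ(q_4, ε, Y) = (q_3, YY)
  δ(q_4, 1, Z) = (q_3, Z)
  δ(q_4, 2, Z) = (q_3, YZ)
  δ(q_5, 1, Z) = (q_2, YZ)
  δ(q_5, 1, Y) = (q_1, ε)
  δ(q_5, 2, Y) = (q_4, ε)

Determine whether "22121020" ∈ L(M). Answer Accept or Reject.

Reject

(q_0, 22121020, Z)
  read 2, top Z: go to q_1, push YZ → (q_1, 2121020, YZ)
  read 2, top Y: go to q_2, push ε → (q_2, 121020, Z)
  read 1, top Z: go to q_5, push YZ → (q_5, 21020, YZ)
  read 2, top Y: go to q_4, push ε → (q_4, 1020, Z)
  read 1, top Z: go to q_3, push Z → (q_3, 020, Z)
  read 0, top Z: go to q_5, push YYZ → (q_5, 20, YYZ)
  read 2, top Y: go to q_4, push ε → (q_4, 0, YZ)
  ε-move, top Y: go to q_3, push YY → (q_3, 0, YYZ)
No transition applies at (q_3, 0, YYZ); input not fully consumed.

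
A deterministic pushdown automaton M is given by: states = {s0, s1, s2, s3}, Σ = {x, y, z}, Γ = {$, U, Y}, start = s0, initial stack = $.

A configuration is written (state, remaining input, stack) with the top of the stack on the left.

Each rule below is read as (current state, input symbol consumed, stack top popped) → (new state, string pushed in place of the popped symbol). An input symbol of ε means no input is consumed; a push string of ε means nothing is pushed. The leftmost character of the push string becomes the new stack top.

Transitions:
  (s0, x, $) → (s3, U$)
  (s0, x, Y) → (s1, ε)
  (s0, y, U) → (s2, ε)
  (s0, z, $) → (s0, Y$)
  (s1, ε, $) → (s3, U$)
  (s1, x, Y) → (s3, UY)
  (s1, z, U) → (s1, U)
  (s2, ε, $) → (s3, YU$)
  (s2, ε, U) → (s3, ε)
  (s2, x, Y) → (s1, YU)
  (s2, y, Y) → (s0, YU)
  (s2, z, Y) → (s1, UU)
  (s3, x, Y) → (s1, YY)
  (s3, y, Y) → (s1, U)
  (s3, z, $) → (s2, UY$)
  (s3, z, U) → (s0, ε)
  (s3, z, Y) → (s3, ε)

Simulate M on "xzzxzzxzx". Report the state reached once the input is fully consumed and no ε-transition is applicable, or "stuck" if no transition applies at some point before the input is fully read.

(s0, xzzxzzxzx, $) ⊢ (s3, zzxzzxzx, U$) ⊢ (s0, zxzzxzx, $) ⊢ (s0, xzzxzx, Y$) ⊢ (s1, zzxzx, $) ⊢ (s3, zzxzx, U$) ⊢ (s0, zxzx, $) ⊢ (s0, xzx, Y$) ⊢ (s1, zx, $) ⊢ (s3, zx, U$) ⊢ (s0, x, $) ⊢ (s3, ε, U$)
All input consumed; M is in state s3.

s3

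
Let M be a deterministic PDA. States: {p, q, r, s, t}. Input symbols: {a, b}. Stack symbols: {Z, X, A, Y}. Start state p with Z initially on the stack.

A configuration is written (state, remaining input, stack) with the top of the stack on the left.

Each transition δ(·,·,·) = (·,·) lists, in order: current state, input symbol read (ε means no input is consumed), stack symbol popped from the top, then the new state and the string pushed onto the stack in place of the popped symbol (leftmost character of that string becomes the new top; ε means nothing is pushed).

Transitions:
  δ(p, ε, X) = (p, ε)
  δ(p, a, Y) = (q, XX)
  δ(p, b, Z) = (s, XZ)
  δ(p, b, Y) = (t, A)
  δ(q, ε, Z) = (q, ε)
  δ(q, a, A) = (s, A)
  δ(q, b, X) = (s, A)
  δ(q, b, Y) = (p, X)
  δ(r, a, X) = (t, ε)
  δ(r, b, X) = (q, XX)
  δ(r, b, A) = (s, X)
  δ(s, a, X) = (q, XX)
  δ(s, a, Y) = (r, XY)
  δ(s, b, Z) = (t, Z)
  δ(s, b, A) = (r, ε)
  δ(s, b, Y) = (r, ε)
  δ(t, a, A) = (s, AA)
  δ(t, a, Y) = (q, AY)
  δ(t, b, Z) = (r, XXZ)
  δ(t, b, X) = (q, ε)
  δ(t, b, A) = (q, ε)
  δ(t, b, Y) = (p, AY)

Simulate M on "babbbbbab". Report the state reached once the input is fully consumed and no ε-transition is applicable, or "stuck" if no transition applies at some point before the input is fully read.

(p, babbbbbab, Z)
  read b, top Z: go to s, push XZ → (s, abbbbbab, XZ)
  read a, top X: go to q, push XX → (q, bbbbbab, XXZ)
  read b, top X: go to s, push A → (s, bbbbab, AXZ)
  read b, top A: go to r, push ε → (r, bbbab, XZ)
  read b, top X: go to q, push XX → (q, bbab, XXZ)
  read b, top X: go to s, push A → (s, bab, AXZ)
  read b, top A: go to r, push ε → (r, ab, XZ)
  read a, top X: go to t, push ε → (t, b, Z)
  read b, top Z: go to r, push XXZ → (r, ε, XXZ)
All input consumed; M is in state r.

r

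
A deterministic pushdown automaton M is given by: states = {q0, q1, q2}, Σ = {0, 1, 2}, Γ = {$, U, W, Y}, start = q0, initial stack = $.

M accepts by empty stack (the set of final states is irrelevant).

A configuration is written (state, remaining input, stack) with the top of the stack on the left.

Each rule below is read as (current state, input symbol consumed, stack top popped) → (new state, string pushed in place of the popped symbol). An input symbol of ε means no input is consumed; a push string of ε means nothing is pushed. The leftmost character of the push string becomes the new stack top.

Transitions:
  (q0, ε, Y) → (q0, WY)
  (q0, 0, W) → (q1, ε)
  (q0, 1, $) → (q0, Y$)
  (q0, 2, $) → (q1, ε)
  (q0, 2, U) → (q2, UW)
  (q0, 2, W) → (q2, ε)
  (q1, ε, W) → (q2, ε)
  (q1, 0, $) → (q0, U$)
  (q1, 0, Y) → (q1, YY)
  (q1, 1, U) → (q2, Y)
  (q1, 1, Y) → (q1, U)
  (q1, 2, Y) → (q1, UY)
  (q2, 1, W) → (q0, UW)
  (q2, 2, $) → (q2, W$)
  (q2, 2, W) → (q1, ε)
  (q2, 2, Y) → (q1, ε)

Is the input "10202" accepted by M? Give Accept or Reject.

(q0, 10202, $)
  read 1, top $: go to q0, push Y$ → (q0, 0202, Y$)
  ε-move, top Y: go to q0, push WY → (q0, 0202, WY$)
  read 0, top W: go to q1, push ε → (q1, 202, Y$)
  read 2, top Y: go to q1, push UY → (q1, 02, UY$)
No transition applies at (q1, 02, UY$); input not fully consumed.

Reject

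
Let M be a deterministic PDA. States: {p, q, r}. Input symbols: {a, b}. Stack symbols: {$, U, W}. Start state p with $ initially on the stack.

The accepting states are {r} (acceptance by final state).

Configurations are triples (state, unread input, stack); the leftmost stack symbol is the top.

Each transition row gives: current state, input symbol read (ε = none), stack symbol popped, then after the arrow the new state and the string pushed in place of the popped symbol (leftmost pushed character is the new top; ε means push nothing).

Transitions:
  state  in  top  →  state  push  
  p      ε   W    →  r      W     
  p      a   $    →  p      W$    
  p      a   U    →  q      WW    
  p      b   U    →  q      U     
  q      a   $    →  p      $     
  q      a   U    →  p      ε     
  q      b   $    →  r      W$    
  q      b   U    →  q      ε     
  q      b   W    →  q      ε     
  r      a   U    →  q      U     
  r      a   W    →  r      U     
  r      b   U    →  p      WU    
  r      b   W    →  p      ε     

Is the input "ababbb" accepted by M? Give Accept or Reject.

Reject

(p, ababbb, $)
  read a, top $: go to p, push W$ → (p, babbb, W$)
  ε-move, top W: go to r, push W → (r, babbb, W$)
  read b, top W: go to p, push ε → (p, abbb, $)
  read a, top $: go to p, push W$ → (p, bbb, W$)
  ε-move, top W: go to r, push W → (r, bbb, W$)
  read b, top W: go to p, push ε → (p, bb, $)
No transition applies at (p, bb, $); input not fully consumed.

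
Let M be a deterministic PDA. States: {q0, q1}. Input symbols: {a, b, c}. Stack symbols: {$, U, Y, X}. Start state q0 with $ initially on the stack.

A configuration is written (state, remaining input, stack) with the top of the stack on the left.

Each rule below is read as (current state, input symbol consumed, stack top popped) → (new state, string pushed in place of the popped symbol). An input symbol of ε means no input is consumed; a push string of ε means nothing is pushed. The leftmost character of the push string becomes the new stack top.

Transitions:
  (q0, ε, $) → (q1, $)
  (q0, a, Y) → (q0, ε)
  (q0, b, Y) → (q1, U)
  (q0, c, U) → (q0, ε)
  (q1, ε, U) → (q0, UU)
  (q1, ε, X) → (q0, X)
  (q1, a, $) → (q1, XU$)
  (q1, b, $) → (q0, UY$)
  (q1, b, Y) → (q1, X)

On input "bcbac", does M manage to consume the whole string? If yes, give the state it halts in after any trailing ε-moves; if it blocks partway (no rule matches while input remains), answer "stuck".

stuck

(q0, bcbac, $)
  ε-move, top $: go to q1, push $ → (q1, bcbac, $)
  read b, top $: go to q0, push UY$ → (q0, cbac, UY$)
  read c, top U: go to q0, push ε → (q0, bac, Y$)
  read b, top Y: go to q1, push U → (q1, ac, U$)
  ε-move, top U: go to q0, push UU → (q0, ac, UU$)
No transition for (q0, a, top U); M blocks with input ac remaining.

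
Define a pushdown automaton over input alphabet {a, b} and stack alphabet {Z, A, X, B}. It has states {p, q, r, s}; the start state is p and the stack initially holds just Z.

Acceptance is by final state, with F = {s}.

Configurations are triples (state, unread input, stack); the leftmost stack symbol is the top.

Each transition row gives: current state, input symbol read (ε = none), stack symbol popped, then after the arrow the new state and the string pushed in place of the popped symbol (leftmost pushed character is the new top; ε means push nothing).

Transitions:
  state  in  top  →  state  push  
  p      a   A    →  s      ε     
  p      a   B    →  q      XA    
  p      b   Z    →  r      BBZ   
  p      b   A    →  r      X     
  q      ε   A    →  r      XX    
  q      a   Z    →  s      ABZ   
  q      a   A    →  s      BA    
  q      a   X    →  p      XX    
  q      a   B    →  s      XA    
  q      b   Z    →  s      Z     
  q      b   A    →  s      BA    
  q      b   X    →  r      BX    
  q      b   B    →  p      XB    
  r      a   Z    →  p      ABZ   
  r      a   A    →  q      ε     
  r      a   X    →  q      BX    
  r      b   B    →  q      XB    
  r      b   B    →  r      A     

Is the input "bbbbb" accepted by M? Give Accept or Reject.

No computation consumes all input and reaches a final state.

Reject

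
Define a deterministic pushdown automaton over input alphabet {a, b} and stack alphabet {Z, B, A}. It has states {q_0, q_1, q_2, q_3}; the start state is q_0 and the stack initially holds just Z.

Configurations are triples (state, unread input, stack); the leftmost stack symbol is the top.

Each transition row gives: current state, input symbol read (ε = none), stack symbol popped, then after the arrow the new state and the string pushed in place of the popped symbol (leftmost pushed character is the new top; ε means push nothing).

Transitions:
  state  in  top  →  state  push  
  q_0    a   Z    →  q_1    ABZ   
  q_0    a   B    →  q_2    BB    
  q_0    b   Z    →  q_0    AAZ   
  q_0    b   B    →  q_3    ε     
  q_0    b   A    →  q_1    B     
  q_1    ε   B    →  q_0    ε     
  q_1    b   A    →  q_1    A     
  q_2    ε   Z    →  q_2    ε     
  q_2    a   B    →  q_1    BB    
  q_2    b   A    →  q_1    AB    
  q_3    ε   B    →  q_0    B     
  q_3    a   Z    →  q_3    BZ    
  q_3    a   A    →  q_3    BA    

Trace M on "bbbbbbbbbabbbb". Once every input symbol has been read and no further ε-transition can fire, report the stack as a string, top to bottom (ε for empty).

ABZ

(q_0, bbbbbbbbbabbbb, Z)
  read b, top Z: go to q_0, push AAZ → (q_0, bbbbbbbbabbbb, AAZ)
  read b, top A: go to q_1, push B → (q_1, bbbbbbbabbbb, BAZ)
  ε-move, top B: go to q_0, push ε → (q_0, bbbbbbbabbbb, AZ)
  read b, top A: go to q_1, push B → (q_1, bbbbbbabbbb, BZ)
  ε-move, top B: go to q_0, push ε → (q_0, bbbbbbabbbb, Z)
  read b, top Z: go to q_0, push AAZ → (q_0, bbbbbabbbb, AAZ)
  read b, top A: go to q_1, push B → (q_1, bbbbabbbb, BAZ)
  ε-move, top B: go to q_0, push ε → (q_0, bbbbabbbb, AZ)
  read b, top A: go to q_1, push B → (q_1, bbbabbbb, BZ)
  ε-move, top B: go to q_0, push ε → (q_0, bbbabbbb, Z)
  read b, top Z: go to q_0, push AAZ → (q_0, bbabbbb, AAZ)
  read b, top A: go to q_1, push B → (q_1, babbbb, BAZ)
  ε-move, top B: go to q_0, push ε → (q_0, babbbb, AZ)
  read b, top A: go to q_1, push B → (q_1, abbbb, BZ)
  ε-move, top B: go to q_0, push ε → (q_0, abbbb, Z)
  read a, top Z: go to q_1, push ABZ → (q_1, bbbb, ABZ)
  read b, top A: go to q_1, push A → (q_1, bbb, ABZ)
  read b, top A: go to q_1, push A → (q_1, bb, ABZ)
  read b, top A: go to q_1, push A → (q_1, b, ABZ)
  read b, top A: go to q_1, push A → (q_1, ε, ABZ)
All input consumed in state q_1 with stack ABZ.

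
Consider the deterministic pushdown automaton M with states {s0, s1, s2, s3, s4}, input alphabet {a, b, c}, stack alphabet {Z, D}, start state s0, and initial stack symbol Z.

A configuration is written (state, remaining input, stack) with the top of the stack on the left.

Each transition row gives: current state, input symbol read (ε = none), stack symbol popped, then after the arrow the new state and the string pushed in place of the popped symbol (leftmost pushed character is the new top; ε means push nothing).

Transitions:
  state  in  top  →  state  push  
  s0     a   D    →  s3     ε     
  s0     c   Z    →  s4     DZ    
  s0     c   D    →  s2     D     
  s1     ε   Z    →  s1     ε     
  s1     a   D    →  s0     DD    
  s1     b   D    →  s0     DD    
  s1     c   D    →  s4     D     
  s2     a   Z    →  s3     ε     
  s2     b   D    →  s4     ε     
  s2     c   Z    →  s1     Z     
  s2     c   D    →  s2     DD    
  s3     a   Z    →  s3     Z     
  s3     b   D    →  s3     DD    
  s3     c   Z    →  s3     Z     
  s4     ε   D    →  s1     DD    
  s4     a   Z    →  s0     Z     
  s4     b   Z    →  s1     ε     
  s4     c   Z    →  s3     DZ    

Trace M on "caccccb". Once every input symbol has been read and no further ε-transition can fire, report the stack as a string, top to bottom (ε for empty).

(s0, caccccb, Z) ⊢ (s4, accccb, DZ) ⊢ (s1, accccb, DDZ) ⊢ (s0, ccccb, DDDZ) ⊢ (s2, cccb, DDDZ) ⊢ (s2, ccb, DDDDZ) ⊢ (s2, cb, DDDDDZ) ⊢ (s2, b, DDDDDDZ) ⊢ (s4, ε, DDDDDZ) ⊢ (s1, ε, DDDDDDZ)
All input consumed in state s1 with stack DDDDDDZ.

DDDDDDZ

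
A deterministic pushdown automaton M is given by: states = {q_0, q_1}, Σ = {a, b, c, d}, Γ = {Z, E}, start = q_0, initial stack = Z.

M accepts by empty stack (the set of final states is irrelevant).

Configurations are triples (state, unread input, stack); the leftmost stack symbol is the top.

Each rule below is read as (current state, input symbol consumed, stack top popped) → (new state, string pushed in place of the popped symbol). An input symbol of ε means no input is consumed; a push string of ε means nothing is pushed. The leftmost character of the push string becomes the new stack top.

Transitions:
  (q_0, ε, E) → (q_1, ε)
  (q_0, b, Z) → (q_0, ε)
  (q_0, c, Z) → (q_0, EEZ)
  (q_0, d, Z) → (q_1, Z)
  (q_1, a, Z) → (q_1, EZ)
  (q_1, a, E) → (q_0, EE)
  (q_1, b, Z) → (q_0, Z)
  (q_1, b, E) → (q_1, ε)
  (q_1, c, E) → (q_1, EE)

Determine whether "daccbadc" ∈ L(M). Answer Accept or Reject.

(q_0, daccbadc, Z)
  read d, top Z: go to q_1, push Z → (q_1, accbadc, Z)
  read a, top Z: go to q_1, push EZ → (q_1, ccbadc, EZ)
  read c, top E: go to q_1, push EE → (q_1, cbadc, EEZ)
  read c, top E: go to q_1, push EE → (q_1, badc, EEEZ)
  read b, top E: go to q_1, push ε → (q_1, adc, EEZ)
  read a, top E: go to q_0, push EE → (q_0, dc, EEEZ)
  ε-move, top E: go to q_1, push ε → (q_1, dc, EEZ)
No transition applies at (q_1, dc, EEZ); input not fully consumed.

Reject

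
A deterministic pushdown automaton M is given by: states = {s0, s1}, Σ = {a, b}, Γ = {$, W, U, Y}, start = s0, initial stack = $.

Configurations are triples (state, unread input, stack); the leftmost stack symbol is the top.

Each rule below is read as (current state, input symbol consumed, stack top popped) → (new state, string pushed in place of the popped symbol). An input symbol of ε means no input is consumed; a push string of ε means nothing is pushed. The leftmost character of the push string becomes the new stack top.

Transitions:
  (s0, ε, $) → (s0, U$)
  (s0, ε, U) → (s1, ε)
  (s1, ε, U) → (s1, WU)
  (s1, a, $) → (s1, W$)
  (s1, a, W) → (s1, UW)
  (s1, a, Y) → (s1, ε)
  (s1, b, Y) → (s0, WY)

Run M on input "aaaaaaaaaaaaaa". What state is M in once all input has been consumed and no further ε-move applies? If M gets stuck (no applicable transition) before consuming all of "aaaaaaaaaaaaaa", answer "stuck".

(s0, aaaaaaaaaaaaaa, $) ⊢ (s0, aaaaaaaaaaaaaa, U$) ⊢ (s1, aaaaaaaaaaaaaa, $) ⊢ (s1, aaaaaaaaaaaaa, W$) ⊢ (s1, aaaaaaaaaaaa, UW$) ⊢ (s1, aaaaaaaaaaaa, WUW$) ⊢ (s1, aaaaaaaaaaa, UWUW$) ⊢ (s1, aaaaaaaaaaa, WUWUW$) ⊢ (s1, aaaaaaaaaa, UWUWUW$) ⊢ (s1, aaaaaaaaaa, WUWUWUW$) ⊢ (s1, aaaaaaaaa, UWUWUWUW$) ⊢ (s1, aaaaaaaaa, WUWUWUWUW$) ⊢ (s1, aaaaaaaa, UWUWUWUWUW$) ⊢ (s1, aaaaaaaa, WUWUWUWUWUW$) ⊢ (s1, aaaaaaa, UWUWUWUWUWUW$) ⊢ (s1, aaaaaaa, WUWUWUWUWUWUW$) ⊢ (s1, aaaaaa, UWUWUWUWUWUWUW$) ⊢ (s1, aaaaaa, WUWUWUWUWUWUWUW$) ⊢ (s1, aaaaa, UWUWUWUWUWUWUWUW$) ⊢ (s1, aaaaa, WUWUWUWUWUWUWUWUW$) ⊢ (s1, aaaa, UWUWUWUWUWUWUWUWUW$) ⊢ (s1, aaaa, WUWUWUWUWUWUWUWUWUW$) ⊢ (s1, aaa, UWUWUWUWUWUWUWUWUWUW$) ⊢ (s1, aaa, WUWUWUWUWUWUWUWUWUWUW$) ⊢ (s1, aa, UWUWUWUWUWUWUWUWUWUWUW$) ⊢ (s1, aa, WUWUWUWUWUWUWUWUWUWUWUW$) ⊢ (s1, a, UWUWUWUWUWUWUWUWUWUWUWUW$) ⊢ (s1, a, WUWUWUWUWUWUWUWUWUWUWUWUW$) ⊢ (s1, ε, UWUWUWUWUWUWUWUWUWUWUWUWUW$) ⊢ (s1, ε, WUWUWUWUWUWUWUWUWUWUWUWUWUW$)
All input consumed; M is in state s1.

s1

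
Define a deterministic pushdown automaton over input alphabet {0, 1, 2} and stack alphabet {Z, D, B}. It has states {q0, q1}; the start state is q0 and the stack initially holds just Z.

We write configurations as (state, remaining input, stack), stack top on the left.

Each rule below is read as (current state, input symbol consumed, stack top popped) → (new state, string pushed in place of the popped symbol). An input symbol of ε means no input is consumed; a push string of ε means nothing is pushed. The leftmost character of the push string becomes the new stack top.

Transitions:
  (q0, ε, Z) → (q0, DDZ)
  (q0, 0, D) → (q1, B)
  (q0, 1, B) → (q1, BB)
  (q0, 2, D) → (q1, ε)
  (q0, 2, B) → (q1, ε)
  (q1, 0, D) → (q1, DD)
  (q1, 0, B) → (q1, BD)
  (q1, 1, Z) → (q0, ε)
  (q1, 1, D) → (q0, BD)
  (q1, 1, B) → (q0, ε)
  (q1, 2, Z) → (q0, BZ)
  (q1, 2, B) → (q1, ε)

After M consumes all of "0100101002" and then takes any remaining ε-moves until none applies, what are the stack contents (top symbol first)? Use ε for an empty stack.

DDZ

(q0, 0100101002, Z)
  ε-move, top Z: go to q0, push DDZ → (q0, 0100101002, DDZ)
  read 0, top D: go to q1, push B → (q1, 100101002, BDZ)
  read 1, top B: go to q0, push ε → (q0, 00101002, DZ)
  read 0, top D: go to q1, push B → (q1, 0101002, BZ)
  read 0, top B: go to q1, push BD → (q1, 101002, BDZ)
  read 1, top B: go to q0, push ε → (q0, 01002, DZ)
  read 0, top D: go to q1, push B → (q1, 1002, BZ)
  read 1, top B: go to q0, push ε → (q0, 002, Z)
  ε-move, top Z: go to q0, push DDZ → (q0, 002, DDZ)
  read 0, top D: go to q1, push B → (q1, 02, BDZ)
  read 0, top B: go to q1, push BD → (q1, 2, BDDZ)
  read 2, top B: go to q1, push ε → (q1, ε, DDZ)
All input consumed in state q1 with stack DDZ.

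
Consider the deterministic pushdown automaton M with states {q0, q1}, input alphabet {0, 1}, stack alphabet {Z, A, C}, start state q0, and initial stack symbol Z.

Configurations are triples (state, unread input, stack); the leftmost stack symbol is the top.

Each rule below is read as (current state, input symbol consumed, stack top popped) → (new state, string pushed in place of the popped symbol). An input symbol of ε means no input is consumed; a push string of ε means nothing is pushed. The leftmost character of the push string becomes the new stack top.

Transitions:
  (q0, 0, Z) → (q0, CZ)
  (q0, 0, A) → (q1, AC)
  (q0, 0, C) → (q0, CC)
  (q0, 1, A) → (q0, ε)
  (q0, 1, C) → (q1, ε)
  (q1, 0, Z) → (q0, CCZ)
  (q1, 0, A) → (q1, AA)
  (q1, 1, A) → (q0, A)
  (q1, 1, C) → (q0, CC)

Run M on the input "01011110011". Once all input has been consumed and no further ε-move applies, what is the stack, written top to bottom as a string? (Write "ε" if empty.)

CCCCZ

(q0, 01011110011, Z) ⊢ (q0, 1011110011, CZ) ⊢ (q1, 011110011, Z) ⊢ (q0, 11110011, CCZ) ⊢ (q1, 1110011, CZ) ⊢ (q0, 110011, CCZ) ⊢ (q1, 10011, CZ) ⊢ (q0, 0011, CCZ) ⊢ (q0, 011, CCCZ) ⊢ (q0, 11, CCCCZ) ⊢ (q1, 1, CCCZ) ⊢ (q0, ε, CCCCZ)
All input consumed in state q0 with stack CCCCZ.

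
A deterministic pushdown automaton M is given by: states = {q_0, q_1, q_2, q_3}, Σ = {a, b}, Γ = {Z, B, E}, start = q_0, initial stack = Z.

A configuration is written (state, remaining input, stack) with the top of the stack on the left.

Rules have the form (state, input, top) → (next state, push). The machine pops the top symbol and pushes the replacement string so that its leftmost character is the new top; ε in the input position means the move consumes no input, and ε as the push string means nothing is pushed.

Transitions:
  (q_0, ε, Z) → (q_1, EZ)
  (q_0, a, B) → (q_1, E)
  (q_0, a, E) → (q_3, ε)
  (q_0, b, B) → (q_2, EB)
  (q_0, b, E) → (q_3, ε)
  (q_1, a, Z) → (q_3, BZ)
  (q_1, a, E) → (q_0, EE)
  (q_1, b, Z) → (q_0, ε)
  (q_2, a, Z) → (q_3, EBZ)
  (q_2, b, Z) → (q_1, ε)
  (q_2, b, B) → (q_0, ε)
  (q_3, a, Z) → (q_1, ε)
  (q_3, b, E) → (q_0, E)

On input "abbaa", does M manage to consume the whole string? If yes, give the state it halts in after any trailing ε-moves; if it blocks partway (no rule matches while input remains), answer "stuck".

(q_0, abbaa, Z)
  ε-move, top Z: go to q_1, push EZ → (q_1, abbaa, EZ)
  read a, top E: go to q_0, push EE → (q_0, bbaa, EEZ)
  read b, top E: go to q_3, push ε → (q_3, baa, EZ)
  read b, top E: go to q_0, push E → (q_0, aa, EZ)
  read a, top E: go to q_3, push ε → (q_3, a, Z)
  read a, top Z: go to q_1, push ε → (q_1, ε, ε)
All input consumed; M is in state q_1.

q_1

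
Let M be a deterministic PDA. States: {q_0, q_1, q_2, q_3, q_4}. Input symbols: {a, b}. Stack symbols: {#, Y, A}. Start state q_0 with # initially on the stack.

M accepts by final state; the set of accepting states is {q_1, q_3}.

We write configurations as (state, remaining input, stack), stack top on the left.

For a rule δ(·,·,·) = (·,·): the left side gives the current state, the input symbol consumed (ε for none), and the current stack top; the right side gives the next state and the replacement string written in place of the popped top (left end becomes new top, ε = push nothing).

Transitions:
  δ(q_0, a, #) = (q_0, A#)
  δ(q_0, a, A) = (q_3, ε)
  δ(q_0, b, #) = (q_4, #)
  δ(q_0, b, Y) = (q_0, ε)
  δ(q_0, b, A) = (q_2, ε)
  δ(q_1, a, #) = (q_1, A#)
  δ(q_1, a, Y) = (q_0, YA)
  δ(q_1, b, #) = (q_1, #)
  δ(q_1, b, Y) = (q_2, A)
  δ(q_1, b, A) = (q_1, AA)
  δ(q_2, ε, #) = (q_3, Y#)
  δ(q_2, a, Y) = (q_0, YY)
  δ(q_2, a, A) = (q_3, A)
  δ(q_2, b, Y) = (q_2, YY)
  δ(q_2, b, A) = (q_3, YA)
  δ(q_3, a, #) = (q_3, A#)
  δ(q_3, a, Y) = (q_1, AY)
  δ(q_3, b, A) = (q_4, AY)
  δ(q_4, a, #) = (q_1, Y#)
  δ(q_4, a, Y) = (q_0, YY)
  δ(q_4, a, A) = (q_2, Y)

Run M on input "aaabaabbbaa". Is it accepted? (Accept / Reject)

Accept

(q_0, aaabaabbbaa, #)
  read a, top #: go to q_0, push A# → (q_0, aabaabbbaa, A#)
  read a, top A: go to q_3, push ε → (q_3, abaabbbaa, #)
  read a, top #: go to q_3, push A# → (q_3, baabbbaa, A#)
  read b, top A: go to q_4, push AY → (q_4, aabbbaa, AY#)
  read a, top A: go to q_2, push Y → (q_2, abbbaa, YY#)
  read a, top Y: go to q_0, push YY → (q_0, bbbaa, YYY#)
  read b, top Y: go to q_0, push ε → (q_0, bbaa, YY#)
  read b, top Y: go to q_0, push ε → (q_0, baa, Y#)
  read b, top Y: go to q_0, push ε → (q_0, aa, #)
  read a, top #: go to q_0, push A# → (q_0, a, A#)
  read a, top A: go to q_3, push ε → (q_3, ε, #)
All input consumed; state q_3 ∈ F.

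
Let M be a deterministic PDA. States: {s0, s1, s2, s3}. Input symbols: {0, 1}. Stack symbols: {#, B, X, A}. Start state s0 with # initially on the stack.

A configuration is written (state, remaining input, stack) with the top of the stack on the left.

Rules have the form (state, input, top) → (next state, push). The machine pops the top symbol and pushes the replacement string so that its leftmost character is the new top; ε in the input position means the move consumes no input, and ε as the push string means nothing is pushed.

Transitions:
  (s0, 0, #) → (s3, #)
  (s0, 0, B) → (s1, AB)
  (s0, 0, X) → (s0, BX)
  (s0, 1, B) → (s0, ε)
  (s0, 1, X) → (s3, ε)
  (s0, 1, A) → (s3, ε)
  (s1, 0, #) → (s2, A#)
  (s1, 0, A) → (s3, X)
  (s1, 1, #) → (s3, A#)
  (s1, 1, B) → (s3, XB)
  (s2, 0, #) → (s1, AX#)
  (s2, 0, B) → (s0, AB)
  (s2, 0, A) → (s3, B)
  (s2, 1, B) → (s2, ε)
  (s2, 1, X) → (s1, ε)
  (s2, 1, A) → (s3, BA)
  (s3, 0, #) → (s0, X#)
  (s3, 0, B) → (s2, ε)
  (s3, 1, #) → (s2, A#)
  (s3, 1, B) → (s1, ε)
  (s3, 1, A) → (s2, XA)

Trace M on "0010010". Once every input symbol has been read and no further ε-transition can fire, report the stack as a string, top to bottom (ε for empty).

BX#

(s0, 0010010, #)
  read 0, top #: go to s3, push # → (s3, 010010, #)
  read 0, top #: go to s0, push X# → (s0, 10010, X#)
  read 1, top X: go to s3, push ε → (s3, 0010, #)
  read 0, top #: go to s0, push X# → (s0, 010, X#)
  read 0, top X: go to s0, push BX → (s0, 10, BX#)
  read 1, top B: go to s0, push ε → (s0, 0, X#)
  read 0, top X: go to s0, push BX → (s0, ε, BX#)
All input consumed in state s0 with stack BX#.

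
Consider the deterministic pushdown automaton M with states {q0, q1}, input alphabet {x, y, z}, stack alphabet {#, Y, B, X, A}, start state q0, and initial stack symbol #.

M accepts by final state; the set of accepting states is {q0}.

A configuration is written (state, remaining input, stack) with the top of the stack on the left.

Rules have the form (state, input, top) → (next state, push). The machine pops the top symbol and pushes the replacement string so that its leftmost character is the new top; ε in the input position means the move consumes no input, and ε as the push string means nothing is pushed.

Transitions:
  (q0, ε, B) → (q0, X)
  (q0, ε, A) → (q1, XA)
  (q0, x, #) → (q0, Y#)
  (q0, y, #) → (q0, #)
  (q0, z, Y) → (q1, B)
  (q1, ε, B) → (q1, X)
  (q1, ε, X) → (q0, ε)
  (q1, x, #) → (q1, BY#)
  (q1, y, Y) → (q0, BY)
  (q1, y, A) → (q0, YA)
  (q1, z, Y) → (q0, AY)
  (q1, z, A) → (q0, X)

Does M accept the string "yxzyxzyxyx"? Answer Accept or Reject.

(q0, yxzyxzyxyx, #)
  read y, top #: go to q0, push # → (q0, xzyxzyxyx, #)
  read x, top #: go to q0, push Y# → (q0, zyxzyxyx, Y#)
  read z, top Y: go to q1, push B → (q1, yxzyxyx, B#)
  ε-move, top B: go to q1, push X → (q1, yxzyxyx, X#)
  ε-move, top X: go to q0, push ε → (q0, yxzyxyx, #)
  read y, top #: go to q0, push # → (q0, xzyxyx, #)
  read x, top #: go to q0, push Y# → (q0, zyxyx, Y#)
  read z, top Y: go to q1, push B → (q1, yxyx, B#)
  ε-move, top B: go to q1, push X → (q1, yxyx, X#)
  ε-move, top X: go to q0, push ε → (q0, yxyx, #)
  read y, top #: go to q0, push # → (q0, xyx, #)
  read x, top #: go to q0, push Y# → (q0, yx, Y#)
No transition applies at (q0, yx, Y#); input not fully consumed.

Reject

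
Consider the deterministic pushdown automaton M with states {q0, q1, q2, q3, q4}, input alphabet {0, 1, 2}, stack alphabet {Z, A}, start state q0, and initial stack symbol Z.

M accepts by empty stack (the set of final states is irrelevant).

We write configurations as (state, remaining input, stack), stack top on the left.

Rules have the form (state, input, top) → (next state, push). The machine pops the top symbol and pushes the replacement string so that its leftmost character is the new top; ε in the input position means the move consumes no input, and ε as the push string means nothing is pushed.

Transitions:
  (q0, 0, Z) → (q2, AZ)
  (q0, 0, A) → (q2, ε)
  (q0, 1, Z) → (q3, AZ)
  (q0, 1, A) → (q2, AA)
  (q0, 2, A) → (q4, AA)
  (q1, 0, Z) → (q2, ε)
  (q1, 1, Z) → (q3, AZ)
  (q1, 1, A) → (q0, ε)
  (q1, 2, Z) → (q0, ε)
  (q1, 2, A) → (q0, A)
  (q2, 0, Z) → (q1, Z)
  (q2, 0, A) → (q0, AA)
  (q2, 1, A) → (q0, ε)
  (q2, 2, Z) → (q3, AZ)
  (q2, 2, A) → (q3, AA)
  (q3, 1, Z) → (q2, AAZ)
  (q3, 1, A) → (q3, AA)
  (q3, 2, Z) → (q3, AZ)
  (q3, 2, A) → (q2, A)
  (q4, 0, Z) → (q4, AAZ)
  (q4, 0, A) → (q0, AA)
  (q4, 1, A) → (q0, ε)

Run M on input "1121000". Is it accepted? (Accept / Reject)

Accept

(q0, 1121000, Z)
  read 1, top Z: go to q3, push AZ → (q3, 121000, AZ)
  read 1, top A: go to q3, push AA → (q3, 21000, AAZ)
  read 2, top A: go to q2, push A → (q2, 1000, AAZ)
  read 1, top A: go to q0, push ε → (q0, 000, AZ)
  read 0, top A: go to q2, push ε → (q2, 00, Z)
  read 0, top Z: go to q1, push Z → (q1, 0, Z)
  read 0, top Z: go to q2, push ε → (q2, ε, ε)
All input consumed and the stack is empty.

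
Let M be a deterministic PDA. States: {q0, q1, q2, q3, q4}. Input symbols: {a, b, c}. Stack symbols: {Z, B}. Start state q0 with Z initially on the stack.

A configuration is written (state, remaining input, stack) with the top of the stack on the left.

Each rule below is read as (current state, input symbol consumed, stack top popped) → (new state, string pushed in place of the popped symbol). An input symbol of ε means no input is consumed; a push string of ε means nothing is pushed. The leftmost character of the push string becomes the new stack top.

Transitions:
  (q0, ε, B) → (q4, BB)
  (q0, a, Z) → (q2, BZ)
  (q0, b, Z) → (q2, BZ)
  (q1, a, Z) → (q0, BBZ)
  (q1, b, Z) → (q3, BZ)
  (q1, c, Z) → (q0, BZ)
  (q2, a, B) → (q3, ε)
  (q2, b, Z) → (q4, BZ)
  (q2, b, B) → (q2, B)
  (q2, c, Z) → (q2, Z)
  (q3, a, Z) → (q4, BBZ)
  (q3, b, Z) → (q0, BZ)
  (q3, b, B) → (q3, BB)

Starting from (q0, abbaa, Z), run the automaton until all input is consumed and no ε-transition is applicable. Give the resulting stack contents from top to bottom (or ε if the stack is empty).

BBZ

(q0, abbaa, Z) ⊢ (q2, bbaa, BZ) ⊢ (q2, baa, BZ) ⊢ (q2, aa, BZ) ⊢ (q3, a, Z) ⊢ (q4, ε, BBZ)
All input consumed in state q4 with stack BBZ.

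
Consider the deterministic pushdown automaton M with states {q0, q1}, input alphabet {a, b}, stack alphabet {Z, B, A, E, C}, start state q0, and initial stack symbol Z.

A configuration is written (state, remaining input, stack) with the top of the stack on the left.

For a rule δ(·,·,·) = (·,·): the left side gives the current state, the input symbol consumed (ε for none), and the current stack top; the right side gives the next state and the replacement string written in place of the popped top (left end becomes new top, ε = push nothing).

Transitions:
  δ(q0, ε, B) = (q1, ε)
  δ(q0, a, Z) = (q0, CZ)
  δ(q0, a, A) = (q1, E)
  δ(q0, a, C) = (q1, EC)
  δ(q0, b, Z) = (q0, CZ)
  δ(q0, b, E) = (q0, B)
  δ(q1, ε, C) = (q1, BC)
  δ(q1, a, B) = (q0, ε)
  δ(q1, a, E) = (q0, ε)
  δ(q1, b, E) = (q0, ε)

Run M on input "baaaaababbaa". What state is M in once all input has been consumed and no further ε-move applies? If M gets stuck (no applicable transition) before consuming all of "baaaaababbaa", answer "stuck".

stuck

(q0, baaaaababbaa, Z)
  read b, top Z: go to q0, push CZ → (q0, aaaaababbaa, CZ)
  read a, top C: go to q1, push EC → (q1, aaaababbaa, ECZ)
  read a, top E: go to q0, push ε → (q0, aaababbaa, CZ)
  read a, top C: go to q1, push EC → (q1, aababbaa, ECZ)
  read a, top E: go to q0, push ε → (q0, ababbaa, CZ)
  read a, top C: go to q1, push EC → (q1, babbaa, ECZ)
  read b, top E: go to q0, push ε → (q0, abbaa, CZ)
  read a, top C: go to q1, push EC → (q1, bbaa, ECZ)
  read b, top E: go to q0, push ε → (q0, baa, CZ)
No transition for (q0, b, top C); M blocks with input baa remaining.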